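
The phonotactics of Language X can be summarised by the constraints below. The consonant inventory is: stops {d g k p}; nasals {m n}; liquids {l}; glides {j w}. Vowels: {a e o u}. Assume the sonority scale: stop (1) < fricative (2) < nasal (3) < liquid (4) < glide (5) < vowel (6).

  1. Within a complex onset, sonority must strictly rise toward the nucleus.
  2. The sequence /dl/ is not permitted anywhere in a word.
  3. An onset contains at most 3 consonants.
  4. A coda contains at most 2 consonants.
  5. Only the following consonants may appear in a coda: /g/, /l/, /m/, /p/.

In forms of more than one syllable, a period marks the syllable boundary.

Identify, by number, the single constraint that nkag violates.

nkag: syllable 1 onset /nk/: /n/ (nasal, 3) → /k/ (stop, 1) does not rise.
This is a violation of constraint 1: "Within a complex onset, sonority must strictly rise toward the nucleus."
The remaining constraints (2, 3, 4, 5) are satisfied.

1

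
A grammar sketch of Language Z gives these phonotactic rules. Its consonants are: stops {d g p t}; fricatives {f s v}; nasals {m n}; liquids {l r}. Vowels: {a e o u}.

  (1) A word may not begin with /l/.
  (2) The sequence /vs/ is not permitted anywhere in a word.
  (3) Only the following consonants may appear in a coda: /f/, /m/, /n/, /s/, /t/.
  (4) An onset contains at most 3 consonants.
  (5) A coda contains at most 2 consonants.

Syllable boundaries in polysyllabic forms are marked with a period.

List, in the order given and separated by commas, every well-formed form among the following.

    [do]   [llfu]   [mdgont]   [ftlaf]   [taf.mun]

[do], [mdgont], [ftlaf], [taf.mun]

[do] — σ1 onset /d/, coda /∅/ ok → well-formed
[llfu] — violates constraint 1: word begins with /l/ → ill-formed
[mdgont] — σ1 onset /mdg/ (3C), coda /nt/ (2C) ok → well-formed
[ftlaf] — σ1 onset /ftl/ (3C), coda /f/ ok → well-formed
[taf.mun] — σ1 onset /t/, coda /f/ ok; σ2 onset /m/, coda /n/ ok → well-formed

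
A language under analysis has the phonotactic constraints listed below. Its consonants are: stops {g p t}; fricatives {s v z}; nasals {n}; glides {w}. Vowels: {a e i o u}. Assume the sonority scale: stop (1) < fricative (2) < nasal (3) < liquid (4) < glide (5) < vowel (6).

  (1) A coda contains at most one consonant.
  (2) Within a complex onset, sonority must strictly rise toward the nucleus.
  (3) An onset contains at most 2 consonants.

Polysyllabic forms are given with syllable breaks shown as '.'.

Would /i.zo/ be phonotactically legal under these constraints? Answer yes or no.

/i.zo/ — σ1 onset /∅/, coda /∅/ ok; σ2 onset /z/, coda /∅/ ok → phonotactically legal

yes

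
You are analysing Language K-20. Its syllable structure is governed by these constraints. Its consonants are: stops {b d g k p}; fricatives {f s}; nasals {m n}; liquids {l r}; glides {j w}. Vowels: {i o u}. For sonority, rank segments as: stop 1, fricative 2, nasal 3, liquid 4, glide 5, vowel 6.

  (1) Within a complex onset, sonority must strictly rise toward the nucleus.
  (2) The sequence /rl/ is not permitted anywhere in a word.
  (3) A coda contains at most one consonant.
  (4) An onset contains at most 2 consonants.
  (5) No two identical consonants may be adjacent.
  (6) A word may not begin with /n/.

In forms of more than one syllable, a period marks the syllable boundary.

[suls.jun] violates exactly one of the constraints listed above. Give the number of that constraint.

[suls.jun]: syllable 1 coda /ls/ has 2 consonants (> 1).
This is a violation of constraint 3: "A coda contains at most one consonant."
The remaining constraints (1, 2, 4, 5, 6) are satisfied.

3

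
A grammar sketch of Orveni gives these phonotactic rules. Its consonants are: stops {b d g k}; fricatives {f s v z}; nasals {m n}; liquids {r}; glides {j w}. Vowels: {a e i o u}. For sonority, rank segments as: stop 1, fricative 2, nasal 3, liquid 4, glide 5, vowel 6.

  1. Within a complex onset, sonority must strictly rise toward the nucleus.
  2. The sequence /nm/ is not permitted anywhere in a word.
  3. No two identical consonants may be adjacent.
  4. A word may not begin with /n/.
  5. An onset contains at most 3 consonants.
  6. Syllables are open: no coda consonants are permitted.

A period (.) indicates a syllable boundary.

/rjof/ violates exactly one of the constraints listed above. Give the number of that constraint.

6

/rjof/: syllable 1 coda /f/ has 1 consonant (> 0).
This is a violation of constraint 6: "Syllables are open: no coda consonants are permitted."
The remaining constraints (1, 2, 3, 4, 5) are satisfied.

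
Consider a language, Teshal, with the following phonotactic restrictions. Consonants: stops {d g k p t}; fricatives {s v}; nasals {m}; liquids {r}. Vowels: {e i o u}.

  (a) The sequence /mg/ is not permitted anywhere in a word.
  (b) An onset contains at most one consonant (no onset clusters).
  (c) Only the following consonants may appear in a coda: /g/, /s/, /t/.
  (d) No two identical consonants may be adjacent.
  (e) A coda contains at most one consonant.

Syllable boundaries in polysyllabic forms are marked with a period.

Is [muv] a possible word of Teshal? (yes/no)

[muv] — violates constraint (c): syllable 1 coda contains /v/, which is not a licensed coda consonant → phonotactically illegal

no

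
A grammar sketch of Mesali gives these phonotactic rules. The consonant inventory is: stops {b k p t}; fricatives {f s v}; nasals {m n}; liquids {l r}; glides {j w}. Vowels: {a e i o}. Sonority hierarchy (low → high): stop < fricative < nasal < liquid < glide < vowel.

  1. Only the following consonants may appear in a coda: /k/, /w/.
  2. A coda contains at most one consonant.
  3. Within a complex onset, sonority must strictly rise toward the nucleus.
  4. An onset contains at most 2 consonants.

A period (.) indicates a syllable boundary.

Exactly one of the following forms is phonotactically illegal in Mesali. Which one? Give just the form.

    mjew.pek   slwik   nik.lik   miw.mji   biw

slwik

mjew.pek — σ1 onset /mj/ (3→5 rises), coda /w/ ok; σ2 onset /p/, coda /k/ ok → phonotactically legal
slwik — violates constraint 4: syllable 1 onset /slw/ has 3 consonants (> 2) → phonotactically illegal
nik.lik — σ1 onset /n/, coda /k/ ok; σ2 onset /l/, coda /k/ ok → phonotactically legal
miw.mji — σ1 onset /m/, coda /w/ ok; σ2 onset /mj/ (3→5 rises), coda /∅/ ok → phonotactically legal
biw — σ1 onset /b/, coda /w/ ok → phonotactically legal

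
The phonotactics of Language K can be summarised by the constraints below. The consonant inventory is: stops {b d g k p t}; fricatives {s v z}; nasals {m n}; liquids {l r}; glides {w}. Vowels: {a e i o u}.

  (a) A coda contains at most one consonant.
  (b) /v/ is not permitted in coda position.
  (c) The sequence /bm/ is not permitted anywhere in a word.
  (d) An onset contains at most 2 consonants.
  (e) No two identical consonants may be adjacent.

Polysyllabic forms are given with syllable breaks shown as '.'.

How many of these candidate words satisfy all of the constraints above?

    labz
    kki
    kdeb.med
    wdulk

0

labz — violates constraint (a): syllable 1 coda /bz/ has 2 consonants (> 1) → illicit
kki — violates constraint (e): adjacent identical consonants /kk/ → illicit
kdeb.med — violates constraint (c): contains banned sequence /bm/ → illicit
wdulk — violates constraint (a): syllable 1 coda /lk/ has 2 consonants (> 1) → illicit
No form is licit → 0.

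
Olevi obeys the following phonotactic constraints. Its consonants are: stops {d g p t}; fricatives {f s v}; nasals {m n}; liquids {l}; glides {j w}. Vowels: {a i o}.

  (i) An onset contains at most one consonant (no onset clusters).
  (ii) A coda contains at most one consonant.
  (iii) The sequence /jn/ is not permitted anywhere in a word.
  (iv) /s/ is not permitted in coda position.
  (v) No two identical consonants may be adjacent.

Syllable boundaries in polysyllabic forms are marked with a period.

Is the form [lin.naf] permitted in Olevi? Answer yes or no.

no

[lin.naf] — violates constraint (v): adjacent identical consonants /nn/ → not permitted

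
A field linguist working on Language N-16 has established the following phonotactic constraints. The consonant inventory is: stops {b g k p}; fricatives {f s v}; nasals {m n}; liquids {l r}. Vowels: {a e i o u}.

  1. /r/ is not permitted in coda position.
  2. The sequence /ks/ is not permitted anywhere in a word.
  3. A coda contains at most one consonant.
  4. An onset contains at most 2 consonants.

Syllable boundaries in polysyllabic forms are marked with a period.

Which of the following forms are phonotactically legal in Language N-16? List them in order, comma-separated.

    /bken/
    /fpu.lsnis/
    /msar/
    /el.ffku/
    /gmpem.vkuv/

/bken/ — σ1 onset /bk/ (2C), coda /n/ ok → phonotactically legal
/fpu.lsnis/ — violates constraint 4: syllable 2 onset /lsn/ has 3 consonants (> 2) → phonotactically illegal
/msar/ — violates constraint 1: syllable 1 coda contains /r/ → phonotactically illegal
/el.ffku/ — violates constraint 4: syllable 2 onset /ffk/ has 3 consonants (> 2) → phonotactically illegal
/gmpem.vkuv/ — violates constraint 4: syllable 1 onset /gmp/ has 3 consonants (> 2) → phonotactically illegal

/bken/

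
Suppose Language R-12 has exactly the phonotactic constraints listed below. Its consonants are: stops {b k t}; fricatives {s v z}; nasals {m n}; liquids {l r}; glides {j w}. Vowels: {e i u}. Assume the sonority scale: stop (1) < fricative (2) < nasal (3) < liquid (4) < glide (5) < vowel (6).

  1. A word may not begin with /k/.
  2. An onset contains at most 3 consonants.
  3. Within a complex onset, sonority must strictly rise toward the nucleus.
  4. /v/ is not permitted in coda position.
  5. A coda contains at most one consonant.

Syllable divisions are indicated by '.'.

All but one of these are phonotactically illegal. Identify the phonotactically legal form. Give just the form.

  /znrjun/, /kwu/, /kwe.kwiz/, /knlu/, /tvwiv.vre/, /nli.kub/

/znrjun/ — violates constraint 2: syllable 1 onset /znrj/ has 4 consonants (> 3) → phonotactically illegal
/kwu/ — violates constraint 1: word begins with /k/ → phonotactically illegal
/kwe.kwiz/ — violates constraint 1: word begins with /k/ → phonotactically illegal
/knlu/ — violates constraint 1: word begins with /k/ → phonotactically illegal
/tvwiv.vre/ — violates constraint 4: syllable 1 coda contains /v/ → phonotactically illegal
/nli.kub/ — σ1 onset /nl/ (3→4 rises), coda /∅/ ok; σ2 onset /k/, coda /b/ ok → phonotactically legal

/nli.kub/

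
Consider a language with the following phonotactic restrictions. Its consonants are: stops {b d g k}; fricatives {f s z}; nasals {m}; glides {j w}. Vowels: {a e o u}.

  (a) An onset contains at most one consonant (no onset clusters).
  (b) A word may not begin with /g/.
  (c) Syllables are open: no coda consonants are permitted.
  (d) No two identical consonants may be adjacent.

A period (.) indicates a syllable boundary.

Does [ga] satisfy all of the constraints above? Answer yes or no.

[ga] — violates constraint (b): word begins with /g/ → phonotactically illegal

no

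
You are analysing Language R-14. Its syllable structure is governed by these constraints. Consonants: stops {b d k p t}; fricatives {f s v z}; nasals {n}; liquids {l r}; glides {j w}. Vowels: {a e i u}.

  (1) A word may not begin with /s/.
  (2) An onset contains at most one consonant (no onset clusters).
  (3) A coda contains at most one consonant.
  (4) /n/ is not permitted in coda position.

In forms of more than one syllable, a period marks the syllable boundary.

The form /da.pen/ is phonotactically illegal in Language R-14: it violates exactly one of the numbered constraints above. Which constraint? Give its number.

4

/da.pen/: syllable 2 coda contains /n/.
This is a violation of constraint 4: "/n/ is not permitted in coda position."
The remaining constraints (1, 2, 3) are satisfied.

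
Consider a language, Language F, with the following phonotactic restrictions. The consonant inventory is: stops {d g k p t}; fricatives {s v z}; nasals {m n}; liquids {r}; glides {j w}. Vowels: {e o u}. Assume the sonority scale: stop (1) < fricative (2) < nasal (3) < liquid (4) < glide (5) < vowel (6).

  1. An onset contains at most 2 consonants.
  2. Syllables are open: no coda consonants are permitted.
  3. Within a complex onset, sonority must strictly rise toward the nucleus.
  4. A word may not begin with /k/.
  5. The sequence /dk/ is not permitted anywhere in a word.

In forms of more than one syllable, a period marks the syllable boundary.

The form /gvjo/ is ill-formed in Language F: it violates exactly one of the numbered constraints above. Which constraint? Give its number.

/gvjo/: syllable 1 onset /gvj/ has 3 consonants (> 2).
This is a violation of constraint 1: "An onset contains at most 2 consonants."
The remaining constraints (2, 3, 4, 5) are satisfied.

1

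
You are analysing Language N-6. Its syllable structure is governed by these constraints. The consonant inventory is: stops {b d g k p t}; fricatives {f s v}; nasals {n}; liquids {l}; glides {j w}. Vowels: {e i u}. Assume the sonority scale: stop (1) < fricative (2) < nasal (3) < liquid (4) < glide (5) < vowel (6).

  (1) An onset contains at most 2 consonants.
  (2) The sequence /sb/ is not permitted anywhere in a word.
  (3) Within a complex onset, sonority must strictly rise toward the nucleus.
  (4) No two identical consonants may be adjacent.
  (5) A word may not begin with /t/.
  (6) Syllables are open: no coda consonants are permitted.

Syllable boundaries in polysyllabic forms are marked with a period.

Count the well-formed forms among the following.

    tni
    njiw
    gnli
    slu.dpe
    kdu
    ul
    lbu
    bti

tni — violates constraint 5: word begins with /t/ → ill-formed
njiw — violates constraint 6: syllable 1 coda /w/ has 1 consonant (> 0) → ill-formed
gnli — violates constraint 1: syllable 1 onset /gnl/ has 3 consonants (> 2) → ill-formed
slu.dpe — violates constraint 3: syllable 2 onset /dp/: /d/ (stop, 1) → /p/ (stop, 1) does not rise → ill-formed
kdu — violates constraint 3: syllable 1 onset /kd/: /k/ (stop, 1) → /d/ (stop, 1) does not rise → ill-formed
ul — violates constraint 6: syllable 1 coda /l/ has 1 consonant (> 0) → ill-formed
lbu — violates constraint 3: syllable 1 onset /lb/: /l/ (liquid, 4) → /b/ (stop, 1) does not rise → ill-formed
bti — violates constraint 3: syllable 1 onset /bt/: /b/ (stop, 1) → /t/ (stop, 1) does not rise → ill-formed
No form is well-formed → 0.

0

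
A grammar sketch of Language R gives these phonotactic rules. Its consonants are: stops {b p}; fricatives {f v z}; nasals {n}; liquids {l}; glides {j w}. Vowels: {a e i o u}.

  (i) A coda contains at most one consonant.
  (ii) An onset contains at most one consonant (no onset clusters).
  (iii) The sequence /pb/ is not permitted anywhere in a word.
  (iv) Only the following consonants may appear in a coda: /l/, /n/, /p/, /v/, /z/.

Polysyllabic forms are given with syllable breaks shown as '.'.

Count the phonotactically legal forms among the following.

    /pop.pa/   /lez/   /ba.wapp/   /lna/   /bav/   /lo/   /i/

5

/pop.pa/ — σ1 onset /p/, coda /p/ ok; σ2 onset /p/, coda /∅/ ok → phonotactically legal
/lez/ — σ1 onset /l/, coda /z/ ok → phonotactically legal
/ba.wapp/ — violates constraint (i): syllable 2 coda /pp/ has 2 consonants (> 1) → phonotactically illegal
/lna/ — violates constraint (ii): syllable 1 onset /ln/ has 2 consonants (> 1) → phonotactically illegal
/bav/ — σ1 onset /b/, coda /v/ ok → phonotactically legal
/lo/ — σ1 onset /l/, coda /∅/ ok → phonotactically legal
/i/ — σ1 onset /∅/, coda /∅/ ok → phonotactically legal
Phonotactically legal: /pop.pa/, /lez/, /bav/, /lo/, /i/ → 5.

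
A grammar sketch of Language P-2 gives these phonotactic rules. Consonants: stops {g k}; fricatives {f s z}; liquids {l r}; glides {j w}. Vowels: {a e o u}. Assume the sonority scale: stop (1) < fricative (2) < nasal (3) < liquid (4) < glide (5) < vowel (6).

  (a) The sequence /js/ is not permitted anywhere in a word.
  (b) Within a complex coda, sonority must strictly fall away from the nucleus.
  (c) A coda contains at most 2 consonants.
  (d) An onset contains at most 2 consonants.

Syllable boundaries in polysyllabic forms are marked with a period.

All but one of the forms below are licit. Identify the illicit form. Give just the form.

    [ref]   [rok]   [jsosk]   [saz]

[ref] — σ1 onset /r/, coda /f/ ok → licit
[rok] — σ1 onset /r/, coda /k/ ok → licit
[jsosk] — violates constraint (a): contains banned sequence /js/ → illicit
[saz] — σ1 onset /s/, coda /z/ ok → licit

[jsosk]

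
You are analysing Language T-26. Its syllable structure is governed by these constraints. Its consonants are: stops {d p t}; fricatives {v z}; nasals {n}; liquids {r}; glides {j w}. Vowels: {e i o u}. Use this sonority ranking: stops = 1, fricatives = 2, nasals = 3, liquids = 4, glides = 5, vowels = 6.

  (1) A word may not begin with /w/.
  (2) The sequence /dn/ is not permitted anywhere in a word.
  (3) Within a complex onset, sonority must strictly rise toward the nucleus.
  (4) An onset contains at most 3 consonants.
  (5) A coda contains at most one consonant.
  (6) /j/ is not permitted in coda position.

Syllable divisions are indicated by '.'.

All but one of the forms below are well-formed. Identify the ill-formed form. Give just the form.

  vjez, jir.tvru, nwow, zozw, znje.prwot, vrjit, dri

zozw

vjez — σ1 onset /vj/ (2→5 rises), coda /z/ ok → well-formed
jir.tvru — σ1 onset /j/, coda /r/ ok; σ2 onset /tvr/ (1→2→4 rises), coda /∅/ ok → well-formed
nwow — σ1 onset /nw/ (3→5 rises), coda /w/ ok → well-formed
zozw — violates constraint 5: syllable 1 coda /zw/ has 2 consonants (> 1) → ill-formed
znje.prwot — σ1 onset /znj/ (2→3→5 rises), coda /∅/ ok; σ2 onset /prw/ (1→4→5 rises), coda /t/ ok → well-formed
vrjit — σ1 onset /vrj/ (2→4→5 rises), coda /t/ ok → well-formed
dri — σ1 onset /dr/ (1→4 rises), coda /∅/ ok → well-formed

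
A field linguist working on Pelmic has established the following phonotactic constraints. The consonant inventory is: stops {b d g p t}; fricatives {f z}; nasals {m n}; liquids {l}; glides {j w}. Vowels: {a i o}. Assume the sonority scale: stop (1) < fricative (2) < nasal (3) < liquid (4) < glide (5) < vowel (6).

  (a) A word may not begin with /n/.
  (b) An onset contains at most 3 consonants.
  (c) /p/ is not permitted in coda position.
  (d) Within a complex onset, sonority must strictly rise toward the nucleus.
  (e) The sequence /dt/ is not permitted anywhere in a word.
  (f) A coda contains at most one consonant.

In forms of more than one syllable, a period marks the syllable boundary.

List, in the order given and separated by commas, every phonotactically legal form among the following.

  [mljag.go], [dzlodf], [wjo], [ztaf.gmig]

[mljag.go]

[mljag.go] — σ1 onset /mlj/ (3→4→5 rises), coda /g/ ok; σ2 onset /g/, coda /∅/ ok → phonotactically legal
[dzlodf] — violates constraint (f): syllable 1 coda /df/ has 2 consonants (> 1) → phonotactically illegal
[wjo] — violates constraint (d): syllable 1 onset /wj/: /w/ (glide, 5) → /j/ (glide, 5) does not rise → phonotactically illegal
[ztaf.gmig] — violates constraint (d): syllable 1 onset /zt/: /z/ (fricative, 2) → /t/ (stop, 1) does not rise → phonotactically illegal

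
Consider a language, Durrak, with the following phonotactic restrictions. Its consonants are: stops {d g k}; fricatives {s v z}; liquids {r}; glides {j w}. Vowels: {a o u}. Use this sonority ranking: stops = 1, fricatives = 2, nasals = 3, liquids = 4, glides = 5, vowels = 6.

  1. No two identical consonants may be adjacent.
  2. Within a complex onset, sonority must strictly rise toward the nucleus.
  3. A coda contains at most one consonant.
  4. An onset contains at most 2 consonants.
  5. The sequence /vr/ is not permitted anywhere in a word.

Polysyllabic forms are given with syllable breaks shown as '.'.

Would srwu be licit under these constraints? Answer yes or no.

srwu — violates constraint 4: syllable 1 onset /srw/ has 3 consonants (> 2) → illicit

no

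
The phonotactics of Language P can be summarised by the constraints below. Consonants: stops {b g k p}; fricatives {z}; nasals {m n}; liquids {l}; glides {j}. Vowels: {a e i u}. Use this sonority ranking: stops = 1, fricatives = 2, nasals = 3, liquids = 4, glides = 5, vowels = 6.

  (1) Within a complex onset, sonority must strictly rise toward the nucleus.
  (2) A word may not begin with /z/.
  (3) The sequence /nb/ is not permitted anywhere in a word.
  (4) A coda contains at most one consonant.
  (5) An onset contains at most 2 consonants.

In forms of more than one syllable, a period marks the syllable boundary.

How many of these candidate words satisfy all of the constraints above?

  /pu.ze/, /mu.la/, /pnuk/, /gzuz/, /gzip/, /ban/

6

/pu.ze/ — σ1 onset /p/, coda /∅/ ok; σ2 onset /z/, coda /∅/ ok → well-formed
/mu.la/ — σ1 onset /m/, coda /∅/ ok; σ2 onset /l/, coda /∅/ ok → well-formed
/pnuk/ — σ1 onset /pn/ (1→3 rises), coda /k/ ok → well-formed
/gzuz/ — σ1 onset /gz/ (1→2 rises), coda /z/ ok → well-formed
/gzip/ — σ1 onset /gz/ (1→2 rises), coda /p/ ok → well-formed
/ban/ — σ1 onset /b/, coda /n/ ok → well-formed
Well-formed: /pu.ze/, /mu.la/, /pnuk/, /gzuz/, /gzip/, /ban/ → 6.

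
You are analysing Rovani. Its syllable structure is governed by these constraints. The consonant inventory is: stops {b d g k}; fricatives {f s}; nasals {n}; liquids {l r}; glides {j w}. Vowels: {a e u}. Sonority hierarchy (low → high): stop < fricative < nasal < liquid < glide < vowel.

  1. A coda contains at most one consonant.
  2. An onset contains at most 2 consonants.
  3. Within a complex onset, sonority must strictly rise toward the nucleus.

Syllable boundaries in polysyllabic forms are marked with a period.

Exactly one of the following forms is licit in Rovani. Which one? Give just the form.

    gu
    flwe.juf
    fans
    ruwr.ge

gu — σ1 onset /g/, coda /∅/ ok → licit
flwe.juf — violates constraint 2: syllable 1 onset /flw/ has 3 consonants (> 2) → illicit
fans — violates constraint 1: syllable 1 coda /ns/ has 2 consonants (> 1) → illicit
ruwr.ge — violates constraint 1: syllable 1 coda /wr/ has 2 consonants (> 1) → illicit

gu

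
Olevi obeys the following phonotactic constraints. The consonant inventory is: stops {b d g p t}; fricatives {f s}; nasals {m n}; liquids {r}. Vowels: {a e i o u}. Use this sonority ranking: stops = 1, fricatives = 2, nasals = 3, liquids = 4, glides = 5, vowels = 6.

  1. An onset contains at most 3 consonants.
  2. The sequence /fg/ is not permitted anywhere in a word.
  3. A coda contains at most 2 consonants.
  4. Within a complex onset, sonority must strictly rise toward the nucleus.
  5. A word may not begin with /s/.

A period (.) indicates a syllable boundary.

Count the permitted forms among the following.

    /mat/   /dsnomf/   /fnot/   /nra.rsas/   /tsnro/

3

/mat/ — σ1 onset /m/, coda /t/ ok → permitted
/dsnomf/ — σ1 onset /dsn/ (1→2→3 rises), coda /mf/ (2C) ok → permitted
/fnot/ — σ1 onset /fn/ (2→3 rises), coda /t/ ok → permitted
/nra.rsas/ — violates constraint 4: syllable 2 onset /rs/: /r/ (liquid, 4) → /s/ (fricative, 2) does not rise → not permitted
/tsnro/ — violates constraint 1: syllable 1 onset /tsnr/ has 4 consonants (> 3) → not permitted
Permitted: /mat/, /dsnomf/, /fnot/ → 3.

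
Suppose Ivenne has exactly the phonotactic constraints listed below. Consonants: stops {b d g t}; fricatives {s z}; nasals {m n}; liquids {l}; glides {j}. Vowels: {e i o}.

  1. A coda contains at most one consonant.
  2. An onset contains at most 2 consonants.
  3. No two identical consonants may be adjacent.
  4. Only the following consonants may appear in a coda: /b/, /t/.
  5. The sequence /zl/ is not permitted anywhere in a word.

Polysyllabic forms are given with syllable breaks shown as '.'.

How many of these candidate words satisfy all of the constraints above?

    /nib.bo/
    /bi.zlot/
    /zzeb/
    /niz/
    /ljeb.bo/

/nib.bo/ — violates constraint 3: adjacent identical consonants /bb/ → ill-formed
/bi.zlot/ — violates constraint 5: contains banned sequence /zl/ → ill-formed
/zzeb/ — violates constraint 3: adjacent identical consonants /zz/ → ill-formed
/niz/ — violates constraint 4: syllable 1 coda contains /z/, which is not a licensed coda consonant → ill-formed
/ljeb.bo/ — violates constraint 3: adjacent identical consonants /bb/ → ill-formed
No form is well-formed → 0.

0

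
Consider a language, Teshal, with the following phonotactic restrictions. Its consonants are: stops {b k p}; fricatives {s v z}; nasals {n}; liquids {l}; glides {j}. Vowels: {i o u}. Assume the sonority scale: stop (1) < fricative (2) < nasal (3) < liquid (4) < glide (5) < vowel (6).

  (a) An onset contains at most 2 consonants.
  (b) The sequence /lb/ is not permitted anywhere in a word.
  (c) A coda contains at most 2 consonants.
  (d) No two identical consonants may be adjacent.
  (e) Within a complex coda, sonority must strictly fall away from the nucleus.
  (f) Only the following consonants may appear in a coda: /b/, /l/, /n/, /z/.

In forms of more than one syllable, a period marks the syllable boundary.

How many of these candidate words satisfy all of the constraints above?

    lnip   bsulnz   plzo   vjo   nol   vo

3

lnip — violates constraint (f): syllable 1 coda contains /p/, which is not a licensed coda consonant → ill-formed
bsulnz — violates constraint (c): syllable 1 coda /lnz/ has 3 consonants (> 2) → ill-formed
plzo — violates constraint (a): syllable 1 onset /plz/ has 3 consonants (> 2) → ill-formed
vjo — σ1 onset /vj/ (2C), coda /∅/ ok → well-formed
nol — σ1 onset /n/, coda /l/ ok → well-formed
vo — σ1 onset /v/, coda /∅/ ok → well-formed
Well-formed: vjo, nol, vo → 3.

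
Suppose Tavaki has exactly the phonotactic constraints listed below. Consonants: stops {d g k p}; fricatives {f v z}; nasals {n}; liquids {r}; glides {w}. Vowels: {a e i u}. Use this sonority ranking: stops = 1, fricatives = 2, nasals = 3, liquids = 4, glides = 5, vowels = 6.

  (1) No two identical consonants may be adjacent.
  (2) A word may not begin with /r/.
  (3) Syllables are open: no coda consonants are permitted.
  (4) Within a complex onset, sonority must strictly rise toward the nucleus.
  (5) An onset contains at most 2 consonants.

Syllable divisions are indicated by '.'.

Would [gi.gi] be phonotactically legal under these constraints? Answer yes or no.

yes

[gi.gi] — σ1 onset /g/, coda /∅/ ok; σ2 onset /g/, coda /∅/ ok → phonotactically legal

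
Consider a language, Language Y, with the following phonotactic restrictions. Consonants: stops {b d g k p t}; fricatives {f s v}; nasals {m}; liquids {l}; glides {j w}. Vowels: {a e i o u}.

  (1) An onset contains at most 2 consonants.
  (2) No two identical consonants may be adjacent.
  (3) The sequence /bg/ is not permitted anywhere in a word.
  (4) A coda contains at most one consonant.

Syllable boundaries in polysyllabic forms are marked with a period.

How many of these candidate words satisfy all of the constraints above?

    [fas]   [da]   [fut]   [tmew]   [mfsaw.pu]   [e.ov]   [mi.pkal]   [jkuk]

[fas] — σ1 onset /f/, coda /s/ ok → licit
[da] — σ1 onset /d/, coda /∅/ ok → licit
[fut] — σ1 onset /f/, coda /t/ ok → licit
[tmew] — σ1 onset /tm/ (2C), coda /w/ ok → licit
[mfsaw.pu] — violates constraint 1: syllable 1 onset /mfs/ has 3 consonants (> 2) → illicit
[e.ov] — σ1 onset /∅/, coda /∅/ ok; σ2 onset /∅/, coda /v/ ok → licit
[mi.pkal] — σ1 onset /m/, coda /∅/ ok; σ2 onset /pk/ (2C), coda /l/ ok → licit
[jkuk] — σ1 onset /jk/ (2C), coda /k/ ok → licit
Licit: [fas], [da], [fut], [tmew], [e.ov], [mi.pkal], [jkuk] → 7.

7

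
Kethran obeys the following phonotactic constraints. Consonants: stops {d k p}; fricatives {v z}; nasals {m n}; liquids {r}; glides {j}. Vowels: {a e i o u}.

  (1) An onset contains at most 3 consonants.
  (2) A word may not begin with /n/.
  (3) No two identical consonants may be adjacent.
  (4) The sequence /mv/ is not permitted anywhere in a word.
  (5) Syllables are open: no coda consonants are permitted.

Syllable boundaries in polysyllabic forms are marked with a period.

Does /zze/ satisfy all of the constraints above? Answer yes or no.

no

/zze/ — violates constraint 3: adjacent identical consonants /zz/ → illicit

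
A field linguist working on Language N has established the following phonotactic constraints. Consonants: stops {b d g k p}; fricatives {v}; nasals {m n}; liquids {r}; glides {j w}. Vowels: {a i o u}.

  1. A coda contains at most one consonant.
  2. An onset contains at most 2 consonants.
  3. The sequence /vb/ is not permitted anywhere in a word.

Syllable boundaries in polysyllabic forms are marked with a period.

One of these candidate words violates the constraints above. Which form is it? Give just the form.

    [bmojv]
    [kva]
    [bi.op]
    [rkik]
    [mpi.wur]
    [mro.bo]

[bmojv]

[bmojv] — violates constraint 1: syllable 1 coda /jv/ has 2 consonants (> 1) → not permitted
[kva] — σ1 onset /kv/ (2C), coda /∅/ ok → permitted
[bi.op] — σ1 onset /b/, coda /∅/ ok; σ2 onset /∅/, coda /p/ ok → permitted
[rkik] — σ1 onset /rk/ (2C), coda /k/ ok → permitted
[mpi.wur] — σ1 onset /mp/ (2C), coda /∅/ ok; σ2 onset /w/, coda /r/ ok → permitted
[mro.bo] — σ1 onset /mr/ (2C), coda /∅/ ok; σ2 onset /b/, coda /∅/ ok → permitted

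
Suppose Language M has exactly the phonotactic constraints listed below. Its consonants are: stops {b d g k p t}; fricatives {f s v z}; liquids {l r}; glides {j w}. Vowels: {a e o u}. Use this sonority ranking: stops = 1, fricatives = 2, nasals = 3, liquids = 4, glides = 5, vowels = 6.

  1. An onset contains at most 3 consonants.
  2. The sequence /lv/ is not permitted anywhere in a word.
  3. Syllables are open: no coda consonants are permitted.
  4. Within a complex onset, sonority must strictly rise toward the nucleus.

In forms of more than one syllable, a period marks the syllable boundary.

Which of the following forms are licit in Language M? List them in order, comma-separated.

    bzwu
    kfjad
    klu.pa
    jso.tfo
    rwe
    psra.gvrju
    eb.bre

bzwu, klu.pa, rwe

bzwu — σ1 onset /bzw/ (1→2→5 rises), coda /∅/ ok → licit
kfjad — violates constraint 3: syllable 1 coda /d/ has 1 consonant (> 0) → illicit
klu.pa — σ1 onset /kl/ (1→4 rises), coda /∅/ ok; σ2 onset /p/, coda /∅/ ok → licit
jso.tfo — violates constraint 4: syllable 1 onset /js/: /j/ (glide, 5) → /s/ (fricative, 2) does not rise → illicit
rwe — σ1 onset /rw/ (4→5 rises), coda /∅/ ok → licit
psra.gvrju — violates constraint 1: syllable 2 onset /gvrj/ has 4 consonants (> 3) → illicit
eb.bre — violates constraint 3: syllable 1 coda /b/ has 1 consonant (> 0) → illicit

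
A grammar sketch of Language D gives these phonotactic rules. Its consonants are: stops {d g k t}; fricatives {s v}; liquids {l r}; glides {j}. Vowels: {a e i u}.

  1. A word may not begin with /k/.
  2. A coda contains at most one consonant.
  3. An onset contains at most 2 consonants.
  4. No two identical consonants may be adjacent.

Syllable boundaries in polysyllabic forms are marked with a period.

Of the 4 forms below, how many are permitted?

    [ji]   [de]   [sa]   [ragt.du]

[ji] — σ1 onset /j/, coda /∅/ ok → permitted
[de] — σ1 onset /d/, coda /∅/ ok → permitted
[sa] — σ1 onset /s/, coda /∅/ ok → permitted
[ragt.du] — violates constraint 2: syllable 1 coda /gt/ has 2 consonants (> 1) → not permitted
Permitted: [ji], [de], [sa] → 3.

3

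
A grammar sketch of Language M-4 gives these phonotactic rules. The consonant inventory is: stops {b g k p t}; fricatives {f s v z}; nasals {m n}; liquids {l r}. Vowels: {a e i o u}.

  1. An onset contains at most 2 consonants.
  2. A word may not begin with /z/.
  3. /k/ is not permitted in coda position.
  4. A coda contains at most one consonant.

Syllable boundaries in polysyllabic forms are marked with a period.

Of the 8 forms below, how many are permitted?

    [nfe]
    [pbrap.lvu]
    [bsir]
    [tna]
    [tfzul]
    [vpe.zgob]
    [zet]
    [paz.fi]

[nfe] — σ1 onset /nf/ (2C), coda /∅/ ok → permitted
[pbrap.lvu] — violates constraint 1: syllable 1 onset /pbr/ has 3 consonants (> 2) → not permitted
[bsir] — σ1 onset /bs/ (2C), coda /r/ ok → permitted
[tna] — σ1 onset /tn/ (2C), coda /∅/ ok → permitted
[tfzul] — violates constraint 1: syllable 1 onset /tfz/ has 3 consonants (> 2) → not permitted
[vpe.zgob] — σ1 onset /vp/ (2C), coda /∅/ ok; σ2 onset /zg/ (2C), coda /b/ ok → permitted
[zet] — violates constraint 2: word begins with /z/ → not permitted
[paz.fi] — σ1 onset /p/, coda /z/ ok; σ2 onset /f/, coda /∅/ ok → permitted
Permitted: [nfe], [bsir], [tna], [vpe.zgob], [paz.fi] → 5.

5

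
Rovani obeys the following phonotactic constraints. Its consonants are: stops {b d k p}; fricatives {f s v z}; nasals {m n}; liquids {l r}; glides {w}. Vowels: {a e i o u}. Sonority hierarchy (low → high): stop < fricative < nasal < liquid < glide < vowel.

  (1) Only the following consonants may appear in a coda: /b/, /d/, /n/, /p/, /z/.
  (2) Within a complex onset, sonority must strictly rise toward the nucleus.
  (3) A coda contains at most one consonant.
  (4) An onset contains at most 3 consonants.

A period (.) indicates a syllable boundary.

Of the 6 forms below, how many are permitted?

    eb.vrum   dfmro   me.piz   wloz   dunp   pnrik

1

eb.vrum — violates constraint 1: syllable 2 coda contains /m/, which is not a licensed coda consonant → not permitted
dfmro — violates constraint 4: syllable 1 onset /dfmr/ has 4 consonants (> 3) → not permitted
me.piz — σ1 onset /m/, coda /∅/ ok; σ2 onset /p/, coda /z/ ok → permitted
wloz — violates constraint 2: syllable 1 onset /wl/: /w/ (glide, 5) → /l/ (liquid, 4) does not rise → not permitted
dunp — violates constraint 3: syllable 1 coda /np/ has 2 consonants (> 1) → not permitted
pnrik — violates constraint 1: syllable 1 coda contains /k/, which is not a licensed coda consonant → not permitted
Permitted: me.piz → 1.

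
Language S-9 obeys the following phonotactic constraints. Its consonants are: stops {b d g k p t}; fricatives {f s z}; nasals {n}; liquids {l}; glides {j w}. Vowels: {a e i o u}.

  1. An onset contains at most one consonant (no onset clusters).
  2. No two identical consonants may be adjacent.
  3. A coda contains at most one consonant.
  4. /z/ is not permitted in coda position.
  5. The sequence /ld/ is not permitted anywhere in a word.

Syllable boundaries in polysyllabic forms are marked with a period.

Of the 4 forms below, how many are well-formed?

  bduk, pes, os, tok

bduk — violates constraint 1: syllable 1 onset /bd/ has 2 consonants (> 1) → ill-formed
pes — σ1 onset /p/, coda /s/ ok → well-formed
os — σ1 onset /∅/, coda /s/ ok → well-formed
tok — σ1 onset /t/, coda /k/ ok → well-formed
Well-formed: pes, os, tok → 3.

3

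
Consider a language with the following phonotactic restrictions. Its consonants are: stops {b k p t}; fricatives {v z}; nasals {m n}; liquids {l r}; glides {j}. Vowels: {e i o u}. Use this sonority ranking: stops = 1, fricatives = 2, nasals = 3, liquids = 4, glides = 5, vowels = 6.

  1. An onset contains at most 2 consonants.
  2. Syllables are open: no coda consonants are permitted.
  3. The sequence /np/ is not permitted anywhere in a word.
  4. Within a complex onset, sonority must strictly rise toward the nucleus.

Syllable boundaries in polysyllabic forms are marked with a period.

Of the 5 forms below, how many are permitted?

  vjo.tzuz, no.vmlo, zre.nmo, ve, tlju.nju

1

vjo.tzuz — violates constraint 2: syllable 2 coda /z/ has 1 consonant (> 0) → not permitted
no.vmlo — violates constraint 1: syllable 2 onset /vml/ has 3 consonants (> 2) → not permitted
zre.nmo — violates constraint 4: syllable 2 onset /nm/: /n/ (nasal, 3) → /m/ (nasal, 3) does not rise → not permitted
ve — σ1 onset /v/, coda /∅/ ok → permitted
tlju.nju — violates constraint 1: syllable 1 onset /tlj/ has 3 consonants (> 2) → not permitted
Permitted: ve → 1.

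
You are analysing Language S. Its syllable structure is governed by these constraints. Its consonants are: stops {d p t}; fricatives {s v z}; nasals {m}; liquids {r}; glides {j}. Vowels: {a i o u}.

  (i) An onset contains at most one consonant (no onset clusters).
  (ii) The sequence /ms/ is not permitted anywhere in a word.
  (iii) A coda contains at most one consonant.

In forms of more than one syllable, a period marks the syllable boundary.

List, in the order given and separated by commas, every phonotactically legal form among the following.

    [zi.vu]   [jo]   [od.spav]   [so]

[zi.vu], [jo], [so]

[zi.vu] — σ1 onset /z/, coda /∅/ ok; σ2 onset /v/, coda /∅/ ok → phonotactically legal
[jo] — σ1 onset /j/, coda /∅/ ok → phonotactically legal
[od.spav] — violates constraint (i): syllable 2 onset /sp/ has 2 consonants (> 1) → phonotactically illegal
[so] — σ1 onset /s/, coda /∅/ ok → phonotactically legal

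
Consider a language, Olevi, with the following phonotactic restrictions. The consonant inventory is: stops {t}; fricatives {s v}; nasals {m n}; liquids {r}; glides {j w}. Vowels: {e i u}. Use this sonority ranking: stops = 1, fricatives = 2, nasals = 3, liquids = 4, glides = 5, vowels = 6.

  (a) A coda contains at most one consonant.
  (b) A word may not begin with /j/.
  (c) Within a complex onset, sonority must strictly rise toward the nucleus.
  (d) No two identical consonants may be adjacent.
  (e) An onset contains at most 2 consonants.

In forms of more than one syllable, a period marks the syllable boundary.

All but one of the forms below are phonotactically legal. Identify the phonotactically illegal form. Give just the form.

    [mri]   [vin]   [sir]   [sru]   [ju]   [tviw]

[mri] — σ1 onset /mr/ (3→4 rises), coda /∅/ ok → phonotactically legal
[vin] — σ1 onset /v/, coda /n/ ok → phonotactically legal
[sir] — σ1 onset /s/, coda /r/ ok → phonotactically legal
[sru] — σ1 onset /sr/ (2→4 rises), coda /∅/ ok → phonotactically legal
[ju] — violates constraint (b): word begins with /j/ → phonotactically illegal
[tviw] — σ1 onset /tv/ (1→2 rises), coda /w/ ok → phonotactically legal

[ju]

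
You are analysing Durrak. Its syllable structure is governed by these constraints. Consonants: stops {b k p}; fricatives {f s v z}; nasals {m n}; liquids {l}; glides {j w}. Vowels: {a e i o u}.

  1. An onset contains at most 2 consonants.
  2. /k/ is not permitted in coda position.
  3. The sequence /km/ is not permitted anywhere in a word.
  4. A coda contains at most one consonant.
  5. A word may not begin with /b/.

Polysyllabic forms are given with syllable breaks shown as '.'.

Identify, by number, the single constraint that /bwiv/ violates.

5

/bwiv/: word begins with /b/.
This is a violation of constraint 5: "A word may not begin with /b/."
The remaining constraints (1, 2, 3, 4) are satisfied.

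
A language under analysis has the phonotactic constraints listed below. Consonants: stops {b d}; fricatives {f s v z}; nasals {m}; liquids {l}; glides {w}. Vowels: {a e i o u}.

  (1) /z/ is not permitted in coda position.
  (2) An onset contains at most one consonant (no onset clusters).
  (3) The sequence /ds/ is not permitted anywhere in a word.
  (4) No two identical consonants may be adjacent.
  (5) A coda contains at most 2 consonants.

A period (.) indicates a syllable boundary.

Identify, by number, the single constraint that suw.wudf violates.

suw.wudf: adjacent identical consonants /ww/.
This is a violation of constraint 4: "No two identical consonants may be adjacent."
The remaining constraints (1, 2, 3, 5) are satisfied.

4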